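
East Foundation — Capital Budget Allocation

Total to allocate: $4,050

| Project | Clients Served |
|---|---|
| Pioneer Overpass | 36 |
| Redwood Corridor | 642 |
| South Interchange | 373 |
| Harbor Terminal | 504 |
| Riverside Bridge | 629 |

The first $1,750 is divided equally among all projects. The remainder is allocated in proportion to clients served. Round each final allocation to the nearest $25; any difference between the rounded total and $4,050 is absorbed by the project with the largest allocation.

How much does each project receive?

First tranche $1,750 split equally: $350 each.
Remainder $2,300 by clients served (total 2,184): Pioneer Overpass 37.91 → $50; Redwood Corridor 676.10 → $675; South Interchange 392.81 → $400; Harbor Terminal 530.77 → $525; Riverside Bridge 662.41 → $650.
Totals: Pioneer Overpass $350 + $50 = $400; Redwood Corridor $350 + $675 = $1,025; South Interchange $350 + $400 = $750; Harbor Terminal $350 + $525 = $875; Riverside Bridge $350 + $650 = $1,000.

Pioneer Overpass: $400 | Redwood Corridor: $1,025 | South Interchange: $750 | Harbor Terminal: $875 | Riverside Bridge: $1,000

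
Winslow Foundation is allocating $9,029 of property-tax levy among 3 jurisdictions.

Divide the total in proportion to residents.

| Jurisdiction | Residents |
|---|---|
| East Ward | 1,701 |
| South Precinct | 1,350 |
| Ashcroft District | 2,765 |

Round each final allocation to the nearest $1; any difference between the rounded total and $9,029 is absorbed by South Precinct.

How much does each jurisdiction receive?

East Ward: $2,641 | South Precinct: $2,095 | Ashcroft District: $4,293

Residents total: 5,816.
Pro-rata amounts: East Ward 1,701/5,816 × $9,029 = 2,640.70; South Precinct 1,350/5,816 × $9,029 = 2,095.80; Ashcroft District 2,765/5,816 × $9,029 = 4,292.501.
Rounded to nearest $1: East Ward $2,641; South Precinct $2,096; Ashcroft District $4,293. Sum = $9,030.
Difference $9,029 − $9,030 = −$1 applied to South Precinct: South Precinct becomes $2,095.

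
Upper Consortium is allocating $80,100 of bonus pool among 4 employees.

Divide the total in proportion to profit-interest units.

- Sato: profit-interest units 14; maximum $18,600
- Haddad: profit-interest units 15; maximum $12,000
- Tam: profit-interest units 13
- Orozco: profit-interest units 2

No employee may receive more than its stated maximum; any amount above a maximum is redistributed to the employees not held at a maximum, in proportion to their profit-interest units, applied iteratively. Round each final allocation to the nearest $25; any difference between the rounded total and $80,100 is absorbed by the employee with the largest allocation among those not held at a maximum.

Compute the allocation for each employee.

Total profit-interest units = 44.
Pro-rata shares before constraints: Sato 25,486.36; Haddad 27,306.82; Tam 23,665.91; Orozco 3,640.91.
Cap binds for Sato ($18,600), Haddad ($12,000); residual $49,500 reallocated over remaining profit-interest units 15.
Remaining shares: Tam 42,900.00 → $42,900; Orozco 6,600.00 → $6,600.

Sato: $18,600 | Haddad: $12,000 | Tam: $42,900 | Orozco: $6,600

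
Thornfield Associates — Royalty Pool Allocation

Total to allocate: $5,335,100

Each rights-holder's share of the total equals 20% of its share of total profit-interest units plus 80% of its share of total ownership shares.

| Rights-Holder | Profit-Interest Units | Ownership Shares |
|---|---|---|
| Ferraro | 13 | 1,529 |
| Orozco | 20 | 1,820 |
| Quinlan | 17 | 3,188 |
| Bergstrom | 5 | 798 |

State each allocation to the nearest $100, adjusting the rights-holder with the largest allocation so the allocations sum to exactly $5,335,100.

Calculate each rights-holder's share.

Ferraro: $1,141,900 · Orozco: $1,447,000 · Quinlan: $2,184,900 · Bergstrom: $561,300

Profit-interest units total 55; ownership shares total 7,335.
Composite weights (20% profit-interest units + 80% ownership shares): Ferraro 0.2140; Orozco 0.2712; Quinlan 0.4095; Bergstrom 0.1052.
Unrounded shares: Ferraro 1,141,897.20; Orozco 1,447,026.44; Quinlan 2,184,835.36; Bergstrom 561,340.99.
After rounding ($100): Ferraro $1,141,900; Orozco $1,447,000; Quinlan $2,184,800; Bergstrom $561,300. Sum = $5,335,000.
Difference $5,335,100 − $5,335,000 = +$100 applied to largest allocation (Quinlan): Quinlan becomes $2,184,900.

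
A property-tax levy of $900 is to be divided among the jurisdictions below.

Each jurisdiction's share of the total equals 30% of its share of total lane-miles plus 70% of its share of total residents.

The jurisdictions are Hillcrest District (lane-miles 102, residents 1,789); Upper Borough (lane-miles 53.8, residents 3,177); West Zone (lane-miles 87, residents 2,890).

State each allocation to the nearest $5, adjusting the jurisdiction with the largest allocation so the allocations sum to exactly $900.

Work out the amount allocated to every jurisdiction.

Hillcrest District: $255 · Upper Borough: $315 · West Zone: $330

Totals — lane-miles 242.8, residents 7,856.
Blended shares (30% lane-miles + 70% residents): Hillcrest District 0.2854; Upper Borough 0.3496; West Zone 0.3650.
Unrounded shares: Hillcrest District 256.89; Upper Borough 314.60; West Zone 328.51.
At nearest $5: Hillcrest District $255; Upper Borough $315; West Zone $330. Sum = $900.
No rounding difference to absorb.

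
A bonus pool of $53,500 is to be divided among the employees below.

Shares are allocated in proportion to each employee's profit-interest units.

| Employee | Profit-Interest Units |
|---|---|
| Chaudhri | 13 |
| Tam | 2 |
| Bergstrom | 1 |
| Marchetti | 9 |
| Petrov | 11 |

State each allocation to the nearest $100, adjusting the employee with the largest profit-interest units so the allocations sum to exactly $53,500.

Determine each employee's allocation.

Combined profit-interest units = 13 + 2 + 1 + 9 + 11 = 36.
Pro-rata amounts: Chaudhri 19,319.44; Tam 2,972.22; Bergstrom 1,486.11; Marchetti 13,375.00; Petrov 16,347.22.
At nearest $100: Chaudhri $19,300; Tam $3,000; Bergstrom $1,500; Marchetti $13,400; Petrov $16,300. Sum = $53,500.
No rounding difference to absorb.

Chaudhri: $19,300 · Tam: $3,000 · Bergstrom: $1,500 · Marchetti: $13,400 · Petrov: $16,300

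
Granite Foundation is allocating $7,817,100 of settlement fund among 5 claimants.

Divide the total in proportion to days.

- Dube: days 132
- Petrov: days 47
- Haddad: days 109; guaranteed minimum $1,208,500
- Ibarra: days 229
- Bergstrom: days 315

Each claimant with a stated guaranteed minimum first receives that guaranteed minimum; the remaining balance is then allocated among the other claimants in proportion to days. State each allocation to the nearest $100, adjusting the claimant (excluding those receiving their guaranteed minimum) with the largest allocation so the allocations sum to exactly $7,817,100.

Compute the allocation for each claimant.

Dube: $1,206,500 | Petrov: $429,600 | Haddad: $1,208,500 | Ibarra: $2,093,200 | Bergstrom: $2,879,300

Fund the minimums — Haddad $1,208,500. Residual $6,608,600.
Residual split over remaining days 723: Dube 1,206,549.38 → $1,206,500; Petrov 429,604.70 → $429,600; Ibarra 2,093,180.36 → $2,093,200; Bergstrom 2,879,265.56 → $2,879,300.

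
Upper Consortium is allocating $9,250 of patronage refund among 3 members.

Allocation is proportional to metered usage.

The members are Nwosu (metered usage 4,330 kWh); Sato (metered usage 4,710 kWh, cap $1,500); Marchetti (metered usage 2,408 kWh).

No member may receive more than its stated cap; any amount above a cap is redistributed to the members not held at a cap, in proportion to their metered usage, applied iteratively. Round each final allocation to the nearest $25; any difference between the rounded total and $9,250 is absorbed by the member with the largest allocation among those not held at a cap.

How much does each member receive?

Sum of metered usage: 11,448.
Pro-rata shares before constraints: Nwosu 3,498.65; Sato 3,805.69; Marchetti 1,945.67.
Cap binds for Sato ($1,500); residual $7,750 reallocated over remaining metered usage 6,738.
Shares after redistribution: Nwosu 4,980.34 → $4,975; Marchetti 2,769.66 → $2,775.

Nwosu: $4,975; Sato: $1,500; Marchetti: $2,775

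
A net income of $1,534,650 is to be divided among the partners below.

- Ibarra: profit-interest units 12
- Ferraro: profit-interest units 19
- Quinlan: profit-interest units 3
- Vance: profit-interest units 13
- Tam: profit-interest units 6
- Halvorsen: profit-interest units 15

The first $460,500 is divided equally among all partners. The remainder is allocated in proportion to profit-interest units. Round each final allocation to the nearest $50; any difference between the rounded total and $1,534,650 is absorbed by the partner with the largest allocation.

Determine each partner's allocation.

Equal tier: $460,500 ÷ 6 = $76,750 apiece.
Remainder $1,074,150 by profit-interest units (total 68): Ibarra 189,555.88 → $189,550; Ferraro 300,130.15 → $300,150; Quinlan 47,388.97 → $47,400; Vance 205,352.21 → $205,350; Tam 94,777.94 → $94,800; Halvorsen 236,944.85 → $236,950.
Rounding difference −$50 on remainder applied to Ferraro.
Totals: Ibarra $76,750 + $189,550 = $266,300; Ferraro $76,750 + $300,100 = $376,850; Quinlan $76,750 + $47,400 = $124,150; Vance $76,750 + $205,350 = $282,100; Tam $76,750 + $94,800 = $171,550; Halvorsen $76,750 + $236,950 = $313,700.

Ibarra: $266,300; Ferraro: $376,850; Quinlan: $124,150; Vance: $282,100; Tam: $171,550; Halvorsen: $313,700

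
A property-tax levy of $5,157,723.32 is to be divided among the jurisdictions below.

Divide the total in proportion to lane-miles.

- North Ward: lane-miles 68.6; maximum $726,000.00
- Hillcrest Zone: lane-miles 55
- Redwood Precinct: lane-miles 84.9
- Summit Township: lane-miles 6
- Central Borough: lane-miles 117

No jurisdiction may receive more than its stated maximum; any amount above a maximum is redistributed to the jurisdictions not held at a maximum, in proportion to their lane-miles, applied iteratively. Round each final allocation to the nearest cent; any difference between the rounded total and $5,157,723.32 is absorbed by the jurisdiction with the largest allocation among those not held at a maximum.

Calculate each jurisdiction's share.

North Ward: $726,000.00; Hillcrest Zone: $927,138.77; Redwood Precinct: $1,431,165.12; Summit Township: $101,142.41; Central Borough: $1,972,277.02

Lane-miles total: 331.5.
Proportional shares (ignoring caps): North Ward 1,067,329.7730; Hillcrest Zone 855,730.8676; Redwood Precinct 1,320,937.2847; Summit Township 93,352.4583; Central Borough 1,820,372.9365.
Held at cap: North Ward ($726,000.00); balance $4,431,723.32 reallocated over remaining lane-miles 262.9.
Remaining shares: Hillcrest Zone 927,138.7699 → $927,138.77; Redwood Precinct 1,431,165.1193 → $1,431,165.12; Summit Township 101,142.4113 → $101,142.41; Central Borough 1,972,277.0196 → $1,972,277.02.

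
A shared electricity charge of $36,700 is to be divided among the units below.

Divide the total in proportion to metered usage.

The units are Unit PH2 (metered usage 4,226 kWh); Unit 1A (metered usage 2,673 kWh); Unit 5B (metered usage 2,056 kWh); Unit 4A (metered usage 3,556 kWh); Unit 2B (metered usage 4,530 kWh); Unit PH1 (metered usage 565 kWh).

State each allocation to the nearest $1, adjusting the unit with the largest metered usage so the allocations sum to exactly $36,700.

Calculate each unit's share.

Metered usage total: 17,606.
Unrounded shares: Unit PH2 4,226/17,606 × $36,700 = 8,809.17; Unit 1A 2,673/17,606 × $36,700 = 5,571.91; Unit 5B 2,056/17,606 × $36,700 = 4,285.77; Unit 4A 3,556/17,606 × $36,700 = 7,412.54; Unit 2B 4,530/17,606 × $36,700 = 9,442.86; Unit PH1 565/17,606 × $36,700 = 1,177.75.
After rounding ($1): Unit PH2 $8,809; Unit 1A $5,572; Unit 5B $4,286; Unit 4A $7,413; Unit 2B $9,443; Unit PH1 $1,178. Sum = $36,701.
Difference $36,700 − $36,701 = −$1 applied to largest metered usage (Unit 2B): Unit 2B becomes $9,442.

Unit PH2: $8,809; Unit 1A: $5,572; Unit 5B: $4,286; Unit 4A: $7,413; Unit 2B: $9,442; Unit PH1: $1,178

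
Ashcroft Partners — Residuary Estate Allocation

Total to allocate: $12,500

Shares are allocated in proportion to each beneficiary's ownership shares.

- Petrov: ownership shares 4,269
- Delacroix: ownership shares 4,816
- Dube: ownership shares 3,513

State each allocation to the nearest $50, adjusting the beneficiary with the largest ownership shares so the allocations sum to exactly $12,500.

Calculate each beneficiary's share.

Petrov: $4,250; Delacroix: $4,750; Dube: $3,500

Ownership shares total: 12,598.
Raw shares: Petrov 4,269/12,598 × $12,500 = 4,235.79; Delacroix 4,816/12,598 × $12,500 = 4,778.54; Dube 3,513/12,598 × $12,500 = 3,485.67.
After rounding ($50): Petrov $4,250; Delacroix $4,800; Dube $3,500. Sum = $12,550.
Difference $12,500 − $12,550 = −$50 applied to largest ownership shares (Delacroix): Delacroix becomes $4,750.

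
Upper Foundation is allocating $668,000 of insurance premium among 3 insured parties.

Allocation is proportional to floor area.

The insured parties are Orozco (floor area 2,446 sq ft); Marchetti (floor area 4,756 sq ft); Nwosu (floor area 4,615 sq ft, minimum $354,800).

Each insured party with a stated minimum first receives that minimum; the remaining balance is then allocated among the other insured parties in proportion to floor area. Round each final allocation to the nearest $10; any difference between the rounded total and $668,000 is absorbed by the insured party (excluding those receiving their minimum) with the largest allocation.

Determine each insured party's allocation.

Guaranteed amounts: Nwosu $354,800. Remaining pool $313,200.
Remaining pool split over remaining floor area 7,202: Orozco 106,371.45 → $106,370; Marchetti 206,828.55 → $206,830.

Orozco: $106,370 · Marchetti: $206,830 · Nwosu: $354,800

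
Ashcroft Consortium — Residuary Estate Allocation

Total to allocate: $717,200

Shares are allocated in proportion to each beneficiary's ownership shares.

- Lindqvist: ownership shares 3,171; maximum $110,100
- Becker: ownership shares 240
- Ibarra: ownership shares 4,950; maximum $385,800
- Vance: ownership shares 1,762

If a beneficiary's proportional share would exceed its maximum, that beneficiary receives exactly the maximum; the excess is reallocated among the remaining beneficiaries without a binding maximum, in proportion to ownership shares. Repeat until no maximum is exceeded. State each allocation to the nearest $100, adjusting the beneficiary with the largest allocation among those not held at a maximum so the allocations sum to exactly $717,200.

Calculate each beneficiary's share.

Lindqvist: $110,100 · Becker: $26,500 · Ibarra: $385,800 · Vance: $194,800

Total ownership shares = 10,123.
Pro-rata shares before constraints: Lindqvist 224,660.79; Becker 17,003.66; Ibarra 350,700.39; Vance 124,835.17.
Held at cap: Lindqvist ($110,100); residual $607,100 reallocated over remaining ownership shares 6,952.
Held at cap: Ibarra ($385,800); residual $221,300 reallocated over remaining ownership shares 2,002.
Remaining shares: Becker 26,529.47 → $26,500; Vance 194,770.53 → $194,800.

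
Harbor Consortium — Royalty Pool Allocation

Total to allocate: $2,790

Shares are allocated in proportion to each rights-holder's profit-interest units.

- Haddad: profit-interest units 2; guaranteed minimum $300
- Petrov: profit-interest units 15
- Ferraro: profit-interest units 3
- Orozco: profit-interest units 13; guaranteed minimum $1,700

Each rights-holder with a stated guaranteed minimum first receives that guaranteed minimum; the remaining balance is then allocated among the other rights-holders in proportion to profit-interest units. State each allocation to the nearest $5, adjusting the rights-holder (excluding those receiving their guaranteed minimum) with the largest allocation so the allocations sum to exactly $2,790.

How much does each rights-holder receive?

Haddad: $300; Petrov: $660; Ferraro: $130; Orozco: $1,700

Fund the minimums — Haddad $300; Orozco $1,700. Balance $790.
Balance split over remaining profit-interest units 18: Petrov 658.33 → $660; Ferraro 131.67 → $130.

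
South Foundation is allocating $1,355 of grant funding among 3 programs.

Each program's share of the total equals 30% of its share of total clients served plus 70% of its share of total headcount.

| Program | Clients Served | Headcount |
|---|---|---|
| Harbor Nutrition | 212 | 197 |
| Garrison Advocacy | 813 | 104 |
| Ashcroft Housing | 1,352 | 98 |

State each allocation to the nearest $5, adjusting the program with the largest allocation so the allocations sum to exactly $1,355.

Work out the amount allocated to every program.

Totals — clients served 2,377, headcount 399.
Blended shares (30% clients served + 70% headcount): Harbor Nutrition 0.3724; Garrison Advocacy 0.2851; Ashcroft Housing 0.3426.
Pro-rata amounts: Harbor Nutrition 504.56; Garrison Advocacy 386.26; Ashcroft Housing 464.18.
Rounded to nearest $5: Harbor Nutrition $505; Garrison Advocacy $385; Ashcroft Housing $465. Sum = $1,355.
Sum already equals the total — no adjustment.

Harbor Nutrition: $505; Garrison Advocacy: $385; Ashcroft Housing: $465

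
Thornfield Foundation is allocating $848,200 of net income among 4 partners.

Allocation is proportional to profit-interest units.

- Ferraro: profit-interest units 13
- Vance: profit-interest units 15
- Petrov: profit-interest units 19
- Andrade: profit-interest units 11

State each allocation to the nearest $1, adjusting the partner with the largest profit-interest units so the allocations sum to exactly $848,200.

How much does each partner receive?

Sum of profit-interest units: 58.
Pro-rata amounts: Ferraro 13/58 × $848,200 = 190,113.79; Vance 15/58 × $848,200 = 219,362.07; Petrov 19/58 × $848,200 = 277,858.62; Andrade 11/58 × $848,200 = 160,865.52.
Rounded to nearest $1: Ferraro $190,114; Vance $219,362; Petrov $277,859; Andrade $160,866. Sum = $848,201.
Difference $848,200 − $848,201 = −$1 applied to largest profit-interest units (Petrov): Petrov becomes $277,858.

Ferraro: $190,114; Vance: $219,362; Petrov: $277,858; Andrade: $160,866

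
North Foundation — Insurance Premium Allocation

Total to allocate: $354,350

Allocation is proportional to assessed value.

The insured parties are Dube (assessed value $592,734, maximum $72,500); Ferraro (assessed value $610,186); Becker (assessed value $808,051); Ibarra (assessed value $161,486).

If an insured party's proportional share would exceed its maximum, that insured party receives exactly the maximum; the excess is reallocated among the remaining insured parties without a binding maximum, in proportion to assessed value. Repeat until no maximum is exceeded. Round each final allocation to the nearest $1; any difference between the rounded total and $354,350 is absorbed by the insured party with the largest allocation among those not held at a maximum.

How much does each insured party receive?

Dube: $72,500; Ferraro: $108,868; Becker: $144,170; Ibarra: $28,812

Total assessed value = 2,172,457.
Pro-rata shares before constraints: Dube 96,680.99; Ferraro 99,527.59; Becker 131,801.40; Ibarra 26,340.02.
Capped: Dube ($72,500); remaining pool $281,850 reallocated over remaining assessed value 1,579,723.
Remaining shares: Ferraro 108,867.77 → $108,868; Becker 144,170.32 → $144,170; Ibarra 28,811.91 → $28,812.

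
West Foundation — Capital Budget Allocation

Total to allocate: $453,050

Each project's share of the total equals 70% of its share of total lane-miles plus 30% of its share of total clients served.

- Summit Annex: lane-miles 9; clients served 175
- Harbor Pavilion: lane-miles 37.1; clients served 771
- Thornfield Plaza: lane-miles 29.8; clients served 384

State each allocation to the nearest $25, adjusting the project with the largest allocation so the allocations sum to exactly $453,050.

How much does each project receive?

Summit Annex: $55,500; Harbor Pavilion: $233,800; Thornfield Plaza: $163,750

Lane-miles total 75.9; clients served total 1,330.
Combined weights (70% lane-miles + 30% clients served): Summit Annex 0.1225; Harbor Pavilion 0.5161; Thornfield Plaza 0.3615.
Pro-rata amounts: Summit Annex 55,488.49; Harbor Pavilion 233,805.75; Thornfield Plaza 163,755.76.
After rounding ($25): Summit Annex $55,500; Harbor Pavilion $233,800; Thornfield Plaza $163,750. Sum = $453,050.
Sum already equals the total — no adjustment.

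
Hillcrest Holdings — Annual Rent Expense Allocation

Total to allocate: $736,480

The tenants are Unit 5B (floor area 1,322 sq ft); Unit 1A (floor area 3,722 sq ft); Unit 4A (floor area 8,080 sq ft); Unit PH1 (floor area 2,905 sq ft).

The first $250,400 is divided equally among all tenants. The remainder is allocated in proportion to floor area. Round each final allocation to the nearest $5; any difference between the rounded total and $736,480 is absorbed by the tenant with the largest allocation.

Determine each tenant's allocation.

First tranche $250,400 split equally: $62,600 each.
Remainder $486,080 by floor area (total 16,029): Unit 5B 40,089.70 → $40,090; Unit 1A 112,869.78 → $112,870; Unit 4A 245,026.29 → $245,025; Unit PH1 88,094.23 → $88,095.
Totals: Unit 5B $62,600 + $40,090 = $102,690; Unit 1A $62,600 + $112,870 = $175,470; Unit 4A $62,600 + $245,025 = $307,625; Unit PH1 $62,600 + $88,095 = $150,695.

Unit 5B: $102,690 | Unit 1A: $175,470 | Unit 4A: $307,625 | Unit PH1: $150,695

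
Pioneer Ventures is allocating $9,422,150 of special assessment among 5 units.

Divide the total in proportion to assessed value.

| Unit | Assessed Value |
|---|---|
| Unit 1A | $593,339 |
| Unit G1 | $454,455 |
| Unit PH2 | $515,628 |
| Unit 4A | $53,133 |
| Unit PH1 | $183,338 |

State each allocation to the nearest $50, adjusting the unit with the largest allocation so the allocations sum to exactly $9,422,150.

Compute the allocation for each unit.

Combined assessed value = 1,799,893.
Raw shares: Unit 1A 593,339/1,799,893 × $9,422,150 = 3,106,034.11; Unit G1 454,455/1,799,893 × $9,422,150 = 2,378,998.74; Unit PH2 515,628/1,799,893 × $9,422,150 = 2,699,229.54; Unit 4A 53,133/1,799,893 × $9,422,150 = 278,142.70; Unit PH1 183,338/1,799,893 × $9,422,150 = 959,744.91.
At nearest $50: Unit 1A $3,106,050; Unit G1 $2,379,000; Unit PH2 $2,699,250; Unit 4A $278,150; Unit PH1 $959,750. Sum = $9,422,200.
Difference $9,422,150 − $9,422,200 = −$50 applied to largest allocation (Unit 1A): Unit 1A becomes $3,106,000.

Unit 1A: $3,106,000 · Unit G1: $2,379,000 · Unit PH2: $2,699,250 · Unit 4A: $278,150 · Unit PH1: $959,750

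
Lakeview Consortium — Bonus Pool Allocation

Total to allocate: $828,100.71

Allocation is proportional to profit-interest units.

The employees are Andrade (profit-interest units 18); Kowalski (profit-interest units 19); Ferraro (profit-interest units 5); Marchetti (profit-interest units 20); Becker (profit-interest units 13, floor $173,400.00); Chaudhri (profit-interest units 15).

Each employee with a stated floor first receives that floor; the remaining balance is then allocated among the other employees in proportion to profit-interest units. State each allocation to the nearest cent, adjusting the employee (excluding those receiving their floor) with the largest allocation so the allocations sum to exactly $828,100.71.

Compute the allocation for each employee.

Andrade: $153,046.92; Kowalski: $161,549.53; Ferraro: $42,513.03; Marchetti: $170,052.13; Becker: $173,400.00; Chaudhri: $127,539.10

Minimums first: Becker $173,400.00. Balance $654,700.71.
Balance split over remaining profit-interest units 77: Andrade 153,046.9192 → $153,046.92; Kowalski 161,549.5258 → $161,549.53; Ferraro 42,513.0331 → $42,513.03; Marchetti 170,052.1325 → $170,052.13; Chaudhri 127,539.0994 → $127,539.10.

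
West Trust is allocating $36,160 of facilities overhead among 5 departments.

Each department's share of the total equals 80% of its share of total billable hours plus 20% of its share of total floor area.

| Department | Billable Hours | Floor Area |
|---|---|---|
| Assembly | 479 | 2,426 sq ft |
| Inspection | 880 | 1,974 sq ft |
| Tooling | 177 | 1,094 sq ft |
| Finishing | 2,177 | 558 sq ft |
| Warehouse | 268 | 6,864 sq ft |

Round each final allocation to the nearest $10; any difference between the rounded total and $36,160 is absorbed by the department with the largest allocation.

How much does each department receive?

Totals — billable hours 3,981, floor area 12,916.
Combined weights (80% billable hours + 20% floor area): Assembly 0.1338; Inspection 0.2074; Tooling 0.0525; Finishing 0.4461; Warehouse 0.1601.
Proportional shares: Assembly 4,839.04; Inspection 7,499.83; Tooling 1,898.73; Finishing 16,131.64; Warehouse 5,790.76.
At nearest $10: Assembly $4,840; Inspection $7,500; Tooling $1,900; Finishing $16,130; Warehouse $5,790. Sum = $36,160.
No rounding difference to absorb.

Assembly: $4,840; Inspection: $7,500; Tooling: $1,900; Finishing: $16,130; Warehouse: $5,790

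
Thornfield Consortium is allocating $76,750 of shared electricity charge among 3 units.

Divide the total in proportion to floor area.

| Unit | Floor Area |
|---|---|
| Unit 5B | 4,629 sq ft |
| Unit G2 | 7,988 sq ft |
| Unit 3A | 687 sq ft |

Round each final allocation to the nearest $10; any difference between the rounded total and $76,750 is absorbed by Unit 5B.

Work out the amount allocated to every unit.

Sum of floor area: 13,304.
Pro-rata amounts: Unit 5B 4,629/13,304 × $76,750 = 26,704.43; Unit G2 7,988/13,304 × $76,750 = 46,082.31; Unit 3A 687/13,304 × $76,750 = 3,963.26.
After rounding ($10): Unit 5B $26,700; Unit G2 $46,080; Unit 3A $3,960. Sum = $76,740.
Difference $76,750 − $76,740 = +$10 applied to Unit 5B: Unit 5B becomes $26,710.

Unit 5B: $26,710; Unit G2: $46,080; Unit 3A: $3,960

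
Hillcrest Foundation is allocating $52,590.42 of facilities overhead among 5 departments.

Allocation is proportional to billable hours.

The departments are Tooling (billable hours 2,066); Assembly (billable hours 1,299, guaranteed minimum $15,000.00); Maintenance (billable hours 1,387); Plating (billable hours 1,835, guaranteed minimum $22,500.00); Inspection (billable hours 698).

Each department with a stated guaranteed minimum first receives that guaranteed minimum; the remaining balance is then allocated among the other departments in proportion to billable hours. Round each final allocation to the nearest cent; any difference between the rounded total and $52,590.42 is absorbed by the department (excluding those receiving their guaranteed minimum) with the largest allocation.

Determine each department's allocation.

Fund the minimums — Assembly $15,000.00; Plating $22,500.00. Remaining pool $15,090.42.
Remaining pool split over remaining billable hours 4,151: Tooling 7,510.6740 → $7,510.67; Maintenance 5,042.2579 → $5,042.26; Inspection 2,537.4881 → $2,537.49.

Tooling: $7,510.67 | Assembly: $15,000.00 | Maintenance: $5,042.26 | Plating: $22,500.00 | Inspection: $2,537.49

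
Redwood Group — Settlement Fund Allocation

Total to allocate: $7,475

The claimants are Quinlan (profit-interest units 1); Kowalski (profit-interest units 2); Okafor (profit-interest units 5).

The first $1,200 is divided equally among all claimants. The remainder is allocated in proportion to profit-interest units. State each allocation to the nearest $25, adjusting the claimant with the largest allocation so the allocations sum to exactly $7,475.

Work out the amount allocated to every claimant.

Quinlan: $1,175 · Kowalski: $1,975 · Okafor: $4,325

First tranche $1,200 split equally: $400 each.
Remainder $6,275 by profit-interest units (total 8): Quinlan 784.38 → $775; Kowalski 1,568.75 → $1,575; Okafor 3,921.88 → $3,925.
Totals: Quinlan $400 + $775 = $1,175; Kowalski $400 + $1,575 = $1,975; Okafor $400 + $3,925 = $4,325.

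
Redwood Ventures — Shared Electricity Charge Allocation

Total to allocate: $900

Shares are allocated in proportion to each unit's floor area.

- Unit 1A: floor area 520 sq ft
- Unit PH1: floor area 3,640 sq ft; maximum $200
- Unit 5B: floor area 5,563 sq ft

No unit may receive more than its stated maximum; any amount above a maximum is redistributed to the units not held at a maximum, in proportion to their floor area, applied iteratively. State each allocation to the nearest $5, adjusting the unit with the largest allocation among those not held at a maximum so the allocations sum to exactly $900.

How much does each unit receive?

Unit 1A: $60; Unit PH1: $200; Unit 5B: $640

Sum of floor area: 9,723.
Proportional shares (ignoring caps): Unit 1A 48.13; Unit PH1 336.93; Unit 5B 514.93.
Held at cap: Unit PH1 ($200); residual $700 reallocated over remaining floor area 6,083.
Redistributed shares: Unit 1A 59.84 → $60; Unit 5B 640.16 → $640.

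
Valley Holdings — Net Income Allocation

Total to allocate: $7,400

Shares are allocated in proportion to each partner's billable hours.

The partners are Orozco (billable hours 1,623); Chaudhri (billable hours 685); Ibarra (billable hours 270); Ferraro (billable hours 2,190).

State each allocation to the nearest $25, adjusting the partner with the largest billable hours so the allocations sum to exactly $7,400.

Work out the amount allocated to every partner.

Total billable hours = 4,768.
Pro-rata amounts: Orozco 1,623/4,768 × $7,400 = 2,518.92; Chaudhri 685/4,768 × $7,400 = 1,063.13; Ibarra 270/4,768 × $7,400 = 419.04; Ferraro 2,190/4,768 × $7,400 = 3,398.91.
Rounded to nearest $25: Orozco $2,525; Chaudhri $1,075; Ibarra $425; Ferraro $3,400. Sum = $7,425.
Difference $7,400 − $7,425 = −$25 applied to largest billable hours (Ferraro): Ferraro becomes $3,375.

Orozco: $2,525 | Chaudhri: $1,075 | Ibarra: $425 | Ferraro: $3,375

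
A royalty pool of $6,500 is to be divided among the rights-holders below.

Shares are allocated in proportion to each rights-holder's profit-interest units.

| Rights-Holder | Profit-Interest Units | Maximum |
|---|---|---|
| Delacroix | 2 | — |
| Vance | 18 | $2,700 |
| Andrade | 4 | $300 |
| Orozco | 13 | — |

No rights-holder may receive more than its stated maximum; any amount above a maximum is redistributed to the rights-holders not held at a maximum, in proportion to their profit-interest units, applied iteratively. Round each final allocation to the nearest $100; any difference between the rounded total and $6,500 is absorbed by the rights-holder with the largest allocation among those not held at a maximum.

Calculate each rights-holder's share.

Sum of profit-interest units: 37.
Proportional shares (ignoring caps): Delacroix 351.35; Vance 3,162.16; Andrade 702.70; Orozco 2,283.78.
Held at cap: Vance ($2,700), Andrade ($300); remaining pool $3,500 reallocated over remaining profit-interest units 15.
Remaining shares: Delacroix 466.67 → $500; Orozco 3,033.33 → $3,000.

Delacroix: $500; Vance: $2,700; Andrade: $300; Orozco: $3,000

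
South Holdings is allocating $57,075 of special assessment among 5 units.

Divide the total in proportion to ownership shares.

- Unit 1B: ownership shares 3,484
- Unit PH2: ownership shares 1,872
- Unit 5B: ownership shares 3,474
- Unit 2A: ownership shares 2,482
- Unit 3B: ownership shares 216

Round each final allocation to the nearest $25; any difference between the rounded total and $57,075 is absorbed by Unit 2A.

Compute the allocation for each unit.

Unit 1B: $17,250; Unit PH2: $9,275; Unit 5B: $17,200; Unit 2A: $12,275; Unit 3B: $1,075

Combined ownership shares = 11,528.
Unrounded shares: Unit 1B 3,484/11,528 × $57,075 = 17,249.25; Unit PH2 1,872/11,528 × $57,075 = 9,268.25; Unit 5B 3,474/11,528 × $57,075 = 17,199.74; Unit 2A 2,482/11,528 × $57,075 = 12,288.35; Unit 3B 216/11,528 × $57,075 = 1,069.41.
Rounded to nearest $25: Unit 1B $17,250; Unit PH2 $9,275; Unit 5B $17,200; Unit 2A $12,300; Unit 3B $1,075. Sum = $57,100.
Difference $57,075 − $57,100 = −$25 applied to Unit 2A: Unit 2A becomes $12,275.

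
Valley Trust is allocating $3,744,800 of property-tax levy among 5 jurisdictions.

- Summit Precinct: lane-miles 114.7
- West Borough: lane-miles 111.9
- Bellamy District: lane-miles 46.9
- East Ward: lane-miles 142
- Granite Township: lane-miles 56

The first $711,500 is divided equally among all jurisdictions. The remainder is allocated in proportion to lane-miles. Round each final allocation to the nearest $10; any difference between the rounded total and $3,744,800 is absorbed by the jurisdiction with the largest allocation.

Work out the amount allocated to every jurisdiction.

$711,500 shared equally gives $142,300 per jurisdiction.
Remainder $3,033,300 by lane-miles (total 471.5): Summit Precinct 737,899.28 → $737,900; West Borough 719,886.04 → $719,890; Bellamy District 301,721.68 → $301,720; East Ward 913,528.31 → $913,530; Granite Township 360,264.69 → $360,260.
Totals: Summit Precinct $142,300 + $737,900 = $880,200; West Borough $142,300 + $719,890 = $862,190; Bellamy District $142,300 + $301,720 = $444,020; East Ward $142,300 + $913,530 = $1,055,830; Granite Township $142,300 + $360,260 = $502,560.

Summit Precinct: $880,200 · West Borough: $862,190 · Bellamy District: $444,020 · East Ward: $1,055,830 · Granite Township: $502,560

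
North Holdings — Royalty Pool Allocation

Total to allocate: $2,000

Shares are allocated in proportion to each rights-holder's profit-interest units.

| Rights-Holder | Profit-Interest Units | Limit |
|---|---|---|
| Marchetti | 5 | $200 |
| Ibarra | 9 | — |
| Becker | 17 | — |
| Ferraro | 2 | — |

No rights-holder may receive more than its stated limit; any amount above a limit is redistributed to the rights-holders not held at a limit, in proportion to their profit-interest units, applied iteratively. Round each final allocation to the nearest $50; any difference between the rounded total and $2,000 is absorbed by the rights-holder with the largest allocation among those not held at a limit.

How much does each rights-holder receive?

Sum of profit-interest units: 33.
Proportional shares (ignoring caps): Marchetti 303.03; Ibarra 545.45; Becker 1,030.30; Ferraro 121.21.
Cap binds for Marchetti ($200); residual $1,800 reallocated over remaining profit-interest units 28.
Shares after redistribution: Ibarra 578.57 → $600; Becker 1,092.86 → $1,100; Ferraro 128.57 → $150.
Rounding difference −$50 applied to Becker → $1,050.

Marchetti: $200; Ibarra: $600; Becker: $1,050; Ferraro: $150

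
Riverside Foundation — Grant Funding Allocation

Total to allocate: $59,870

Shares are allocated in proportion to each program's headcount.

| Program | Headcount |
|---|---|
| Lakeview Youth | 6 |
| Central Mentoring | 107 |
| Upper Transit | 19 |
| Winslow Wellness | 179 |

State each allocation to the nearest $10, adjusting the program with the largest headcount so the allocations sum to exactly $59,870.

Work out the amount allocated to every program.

Lakeview Youth: $1,160; Central Mentoring: $20,600; Upper Transit: $3,660; Winslow Wellness: $34,450

Total headcount = 311.
Pro-rata amounts: Lakeview Youth 6/311 × $59,870 = 1,155.05; Central Mentoring 107/311 × $59,870 = 20,598.36; Upper Transit 19/311 × $59,870 = 3,657.65; Winslow Wellness 179/311 × $59,870 = 34,458.94.
After rounding ($10): Lakeview Youth $1,160; Central Mentoring $20,600; Upper Transit $3,660; Winslow Wellness $34,460. Sum = $59,880.
Difference $59,870 − $59,880 = −$10 applied to largest headcount (Winslow Wellness): Winslow Wellness becomes $34,450.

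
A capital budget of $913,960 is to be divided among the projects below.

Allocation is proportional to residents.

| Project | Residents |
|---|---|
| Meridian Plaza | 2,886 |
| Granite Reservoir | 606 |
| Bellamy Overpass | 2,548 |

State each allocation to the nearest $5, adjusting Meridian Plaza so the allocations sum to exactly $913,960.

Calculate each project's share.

Meridian Plaza: $436,700; Granite Reservoir: $91,700; Bellamy Overpass: $385,560

Total residents = 6,040.
Proportional shares: Meridian Plaza 2,886/6,040 × $913,960 = 436,703.40; Granite Reservoir 606/6,040 × $913,960 = 91,698.64; Bellamy Overpass 2,548/6,040 × $913,960 = 385,557.96.
Rounded to nearest $5: Meridian Plaza $436,705; Granite Reservoir $91,700; Bellamy Overpass $385,560. Sum = $913,965.
Difference $913,960 − $913,965 = −$5 applied to Meridian Plaza: Meridian Plaza becomes $436,700.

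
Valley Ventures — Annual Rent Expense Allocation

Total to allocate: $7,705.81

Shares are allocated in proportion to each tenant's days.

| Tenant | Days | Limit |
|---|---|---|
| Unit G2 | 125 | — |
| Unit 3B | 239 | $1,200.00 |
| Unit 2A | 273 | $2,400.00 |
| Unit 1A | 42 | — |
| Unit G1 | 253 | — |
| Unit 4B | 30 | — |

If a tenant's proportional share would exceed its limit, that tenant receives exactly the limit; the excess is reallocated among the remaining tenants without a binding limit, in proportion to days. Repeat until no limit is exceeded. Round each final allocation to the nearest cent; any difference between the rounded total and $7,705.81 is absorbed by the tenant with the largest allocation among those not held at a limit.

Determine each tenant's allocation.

Total days = 962.
Unconstrained shares: Unit G2 1,001.2747; Unit 3B 1,914.4372; Unit 2A 2,186.7839; Unit 1A 336.4283; Unit G1 2,026.5800; Unit 4B 240.3059.
Cap binds for Unit 3B ($1,200.00); balance $6,505.81 reallocated over remaining days 723.
Cap binds for Unit 2A ($2,400.00); balance $4,105.81 reallocated over remaining days 450.
Shares after redistribution: Unit G2 1,140.5028 → $1,140.50; Unit 1A 383.2089 → $383.21; Unit G1 2,308.3776 → $2,308.38; Unit 4B 273.7207 → $273.72.

Unit G2: $1,140.50 · Unit 3B: $1,200.00 · Unit 2A: $2,400.00 · Unit 1A: $383.21 · Unit G1: $2,308.38 · Unit 4B: $273.72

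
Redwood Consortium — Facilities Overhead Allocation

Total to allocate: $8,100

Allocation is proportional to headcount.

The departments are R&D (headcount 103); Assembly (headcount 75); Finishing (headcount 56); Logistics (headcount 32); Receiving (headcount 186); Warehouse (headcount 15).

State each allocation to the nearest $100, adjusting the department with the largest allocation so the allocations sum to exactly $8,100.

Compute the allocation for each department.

R&D: $1,800; Assembly: $1,300; Finishing: $1,000; Logistics: $600; Receiving: $3,100; Warehouse: $300

Sum of headcount: 467.
Raw shares: R&D 103/467 × $8,100 = 1,786.51; Assembly 75/467 × $8,100 = 1,300.86; Finishing 56/467 × $8,100 = 971.31; Logistics 32/467 × $8,100 = 555.03; Receiving 186/467 × $8,100 = 3,226.12; Warehouse 15/467 × $8,100 = 260.17.
Rounded to nearest $100: R&D $1,800; Assembly $1,300; Finishing $1,000; Logistics $600; Receiving $3,200; Warehouse $300. Sum = $8,200.
Difference $8,100 − $8,200 = −$100 applied to largest allocation (Receiving): Receiving becomes $3,100.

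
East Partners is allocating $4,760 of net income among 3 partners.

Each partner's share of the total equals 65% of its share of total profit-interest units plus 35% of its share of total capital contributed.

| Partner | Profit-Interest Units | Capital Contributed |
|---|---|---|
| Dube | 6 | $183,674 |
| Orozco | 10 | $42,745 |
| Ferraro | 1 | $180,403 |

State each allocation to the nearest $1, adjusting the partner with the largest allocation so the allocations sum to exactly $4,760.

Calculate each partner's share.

Totals — profit-interest units 17, capital contributed 406,822.
Composite weights (65% profit-interest units + 35% capital contributed): Dube 0.3874; Orozco 0.4191; Ferraro 0.1934.
Raw shares: Dube 1,844.17; Orozco 1,995.05; Ferraro 920.78.
Rounded to nearest $1: Dube $1,844; Orozco $1,995; Ferraro $921. Sum = $4,760.
No rounding difference to absorb.

Dube: $1,844 | Orozco: $1,995 | Ferraro: $921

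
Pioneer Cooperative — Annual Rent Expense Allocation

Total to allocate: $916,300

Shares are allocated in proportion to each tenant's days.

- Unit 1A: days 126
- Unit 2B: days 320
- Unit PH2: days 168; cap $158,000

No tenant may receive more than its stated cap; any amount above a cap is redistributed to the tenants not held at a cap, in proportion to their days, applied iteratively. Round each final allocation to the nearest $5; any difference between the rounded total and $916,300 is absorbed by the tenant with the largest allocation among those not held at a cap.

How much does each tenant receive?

Days total: 614.
Pro-rata shares before constraints: Unit 1A 188,035.50; Unit 2B 477,550.49; Unit PH2 250,714.01.
Held at cap: Unit PH2 ($158,000); remaining pool $758,300 reallocated over remaining days 446.
Remaining shares: Unit 1A 214,228.25 → $214,230; Unit 2B 544,071.75 → $544,070.

Unit 1A: $214,230 · Unit 2B: $544,070 · Unit PH2: $158,000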